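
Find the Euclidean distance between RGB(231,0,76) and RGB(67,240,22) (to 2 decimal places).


d = √[(R₁-R₂)² + (G₁-G₂)² + (B₁-B₂)²]
d = √[(231-67)² + (0-240)² + (76-22)²]
d = √[26896 + 57600 + 2916]
d = √87412
d ≈ 295.66


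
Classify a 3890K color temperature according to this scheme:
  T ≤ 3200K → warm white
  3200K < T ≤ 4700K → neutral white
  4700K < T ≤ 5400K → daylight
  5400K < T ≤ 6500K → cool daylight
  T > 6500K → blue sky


Temperature: 3890K
3200K < 3890K ≤ 4700K → neutral white
Classification: neutral white


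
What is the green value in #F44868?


Color: #F44868
R = F4 = 244
G = 48 = 72
B = 68 = 104
Green = 72


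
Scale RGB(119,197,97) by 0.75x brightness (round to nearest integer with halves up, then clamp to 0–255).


Multiply each channel by 0.75, round half up, clamp to [0, 255]
R: 119×0.75 = 89.25 → round → 89
G: 197×0.75 = 147.75 → round → 148
B: 97×0.75 = 72.75 → round → 73
= RGB(89, 148, 73)


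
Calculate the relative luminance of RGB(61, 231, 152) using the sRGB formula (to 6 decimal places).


Linearize each channel (sRGB transfer function): c = v/255; c_lin = c/12.92 if c ≤ 0.04045, else ((c+0.055)/1.055)^2.4
  R: 61/255 ≈ 0.239216 > 0.04045 → ((0.239216+0.055)/1.055)^2.4 ≈ 0.046665
  G: 231/255 ≈ 0.905882 > 0.04045 → ((0.905882+0.055)/1.055)^2.4 ≈ 0.799103
  B: 152/255 ≈ 0.596078 > 0.04045 → ((0.596078+0.055)/1.055)^2.4 ≈ 0.313989
R_lin = 0.046665, G_lin = 0.799103, B_lin = 0.313989
L = 0.2126×R + 0.7152×G + 0.0722×B
L = 0.2126×0.046665 + 0.7152×0.799103 + 0.0722×0.313989
L ≈ 0.604109


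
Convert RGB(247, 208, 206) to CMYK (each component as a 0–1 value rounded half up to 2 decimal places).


R'=247/255≈0.9686, G'=208/255≈0.8157, B'=206/255≈0.8078
K = 1 - max(R',G',B') = 1 - 247/255 = 8/255 = 0.03137… → 0.03
(1-R'-K)/(1-K) simplifies to (max-R)/max with max = 247:
C = (247-247)/247 = 0/247 = 0 → 0.00
M = (247-208)/247 = 39/247 = 0.15789… → 0.16
Y = (247-206)/247 = 41/247 = 0.16599… → 0.17
= CMYK(0.00, 0.16, 0.17, 0.03)


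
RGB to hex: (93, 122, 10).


R = 93 → 5D (hex)
G = 122 → 7A (hex)
B = 10 → 0A (hex)
Hex = #5D7A0A


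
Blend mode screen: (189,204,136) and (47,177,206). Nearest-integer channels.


Screen: C = 255 - (255-A)×(255-B)/255, rounded to nearest integer
R: 255 - (255-189)×(255-47)/255 = 255 - 13728/255 ≈ 255 - 53.835 = 201.165 → 201
G: 255 - (255-204)×(255-177)/255 = 255 - 3978/255 ≈ 255 - 15.600 = 239.400 → 239
B: 255 - (255-136)×(255-206)/255 = 255 - 5831/255 ≈ 255 - 22.867 = 232.133 → 232
= RGB(201, 239, 232)


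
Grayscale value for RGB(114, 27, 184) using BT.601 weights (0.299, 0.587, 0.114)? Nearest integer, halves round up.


Gray = 0.299×R + 0.587×G + 0.114×B
Gray = 0.299×114 + 0.587×27 + 0.114×184
Gray = 34.086 + 15.849 + 20.976
Gray = 70.911 → round half up → 71
Gray = 71


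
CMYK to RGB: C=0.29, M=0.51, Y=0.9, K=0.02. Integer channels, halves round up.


R = 255 × (1-C) × (1-K) = 255 × 0.71 × 0.98 = 177.429 → 177
G = 255 × (1-M) × (1-K) = 255 × 0.49 × 0.98 = 122.451 → 122
B = 255 × (1-Y) × (1-K) = 255 × 0.10 × 0.98 = 24.99 → 25
= RGB(177, 122, 25)


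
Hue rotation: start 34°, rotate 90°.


New hue = (H + rotation) mod 360
New hue = (34 + 90) mod 360
= 124 mod 360
= 124°


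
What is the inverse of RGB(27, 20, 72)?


Invert: (255-R, 255-G, 255-B)
R: 255-27 = 228
G: 255-20 = 235
B: 255-72 = 183
= RGB(228, 235, 183)


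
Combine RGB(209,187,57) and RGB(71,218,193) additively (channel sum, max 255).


Additive: each channel = min(255, C₁+C₂)
R: 209+71 = 280 → 255
G: 187+218 = 405 → 255
B: 57+193 = 250 → 250
= RGB(255, 255, 250)


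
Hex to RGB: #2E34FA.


2E → 46 (R)
34 → 52 (G)
FA → 250 (B)
= RGB(46, 52, 250)


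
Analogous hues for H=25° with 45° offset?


Base hue: 25°
Left analog: (25 - 45) mod 360 = 340°
Right analog: (25 + 45) mod 360 = 70°
Analogous hues = 340° and 70°


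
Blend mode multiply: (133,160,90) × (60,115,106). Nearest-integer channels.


Multiply: C = A×B/255, rounded to nearest integer
R: 133×60/255 = 7980/255 ≈ 31.294 → 31
G: 160×115/255 = 18400/255 ≈ 72.157 → 72
B: 90×106/255 = 9540/255 ≈ 37.412 → 37
= RGB(31, 72, 37)


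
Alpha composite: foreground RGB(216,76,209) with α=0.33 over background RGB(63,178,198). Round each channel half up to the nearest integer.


C = α×F + (1-α)×B, with 1-α = 0.67
R: 0.33×216 + 0.67×63 = 71.28 + 42.21 = 113.49 → 113
G: 0.33×76 + 0.67×178 = 25.08 + 119.26 = 144.34 → 144
B: 0.33×209 + 0.67×198 = 68.97 + 132.66 = 201.63 → 202
= RGB(113, 144, 202)


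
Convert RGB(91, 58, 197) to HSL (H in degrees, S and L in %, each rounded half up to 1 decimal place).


Normalize: R'=91/255≈0.3569, G'=58/255≈0.2275, B'=197/255≈0.7725
Max=197/255, Min=58/255, Δ=Max-Min=139/255
L = (Max+Min)/2 = (197+58)/510 = 255/510 = 0.5 → L = 50.0%
L ≤ 0.5 → S = Δ/(Max+Min) = 139/(197+58) = 139/255 = 0.54509… → S = 54.5%
(the 1/255 factors cancel in S and H, so raw channel differences can be used)
Max is B' → H = 60 × ((R-G)/Δ + 4) = 60 × ((91-58)/139 + 4)
  33/139 + 4 = 0.2374… + 4 = 4.2374…
  H = 60 × 4.2374… = 254.244…° → H = 254.2°
= HSL(254.2°, 54.5%, 50.0%)


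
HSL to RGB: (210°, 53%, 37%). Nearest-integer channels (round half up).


H=210°, S=0.53, L=0.37
C = (1-|2L-1|)×S = (1-|-0.26|)×0.53 = 0.3922
H' = H/60 = 210/60 ≈ 3.5000; X = C×(1-|H' mod 2 - 1|) = 0.1961
m = L - C/2 = 0.37 - 0.1961 = 0.1739
Sector ⌊H'⌋ = 3 → (R',G',B') = (0.0, 0.1961, 0.3922)
RGB = ((R'+m)×255, (G'+m)×255, (B'+m)×255) = (44.3445, 94.35, 144.3555)
Round half up → RGB(44, 94, 144)


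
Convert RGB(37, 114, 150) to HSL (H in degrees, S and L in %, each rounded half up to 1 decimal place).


Normalize: R'=37/255≈0.1451, G'=114/255≈0.4471, B'=150/255≈0.5882
Max=150/255, Min=37/255, Δ=Max-Min=113/255
L = (Max+Min)/2 = (150+37)/510 = 187/510 = 0.36666… → L = 36.7%
L ≤ 0.5 → S = Δ/(Max+Min) = 113/(150+37) = 113/187 = 0.60427… → S = 60.4%
(the 1/255 factors cancel in S and H, so raw channel differences can be used)
Max is B' → H = 60 × ((R-G)/Δ + 4) = 60 × ((37-114)/113 + 4)
  -77/113 + 4 = -0.6814… + 4 = 3.3185…
  H = 60 × 3.3185… = 199.115…° → H = 199.1°
= HSL(199.1°, 60.4%, 36.7%)


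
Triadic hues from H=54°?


Triadic: equally spaced at 120° intervals
H1 = 54°
H2 = (54 + 120) mod 360 = 174°
H3 = (54 + 240) mod 360 = 294°
Triadic = 54°, 174°, 294°


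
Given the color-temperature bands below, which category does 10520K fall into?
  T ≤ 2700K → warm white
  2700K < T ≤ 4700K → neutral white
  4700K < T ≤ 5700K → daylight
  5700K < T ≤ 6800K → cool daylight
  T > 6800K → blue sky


Temperature: 10520K
10520K > 6800K → blue sky
Classification: blue sky


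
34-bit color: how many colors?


Colors = 2^bits = 2^34
= 17,179,869,184 colors


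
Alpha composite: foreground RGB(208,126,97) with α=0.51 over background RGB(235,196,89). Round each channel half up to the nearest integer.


C = α×F + (1-α)×B, with 1-α = 0.49
R: 0.51×208 + 0.49×235 = 106.08 + 115.15 = 221.23 → 221
G: 0.51×126 + 0.49×196 = 64.26 + 96.04 = 160.30 → 160
B: 0.51×97 + 0.49×89 = 49.47 + 43.61 = 93.08 → 93
= RGB(221, 160, 93)


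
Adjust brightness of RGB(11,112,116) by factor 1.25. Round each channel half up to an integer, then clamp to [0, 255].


Multiply each channel by 1.25, round half up, clamp to [0, 255]
R: 11×1.25 = 13.75 → round → 14
G: 112×1.25 = 140
B: 116×1.25 = 145
= RGB(14, 140, 145)


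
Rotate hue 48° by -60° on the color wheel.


New hue = (H + rotation) mod 360
New hue = (48 -60) mod 360
= -12 mod 360
= 348°


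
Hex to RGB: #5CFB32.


5C → 92 (R)
FB → 251 (G)
32 → 50 (B)
= RGB(92, 251, 50)


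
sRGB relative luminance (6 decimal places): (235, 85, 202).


Linearize each channel (sRGB transfer function): c = v/255; c_lin = c/12.92 if c ≤ 0.04045, else ((c+0.055)/1.055)^2.4
  R: 235/255 ≈ 0.921569 > 0.04045 → ((0.921569+0.055)/1.055)^2.4 ≈ 0.830770
  G: 85/255 ≈ 0.333333 > 0.04045 → ((0.333333+0.055)/1.055)^2.4 ≈ 0.090842
  B: 202/255 ≈ 0.792157 > 0.04045 → ((0.792157+0.055)/1.055)^2.4 ≈ 0.590619
R_lin = 0.830770, G_lin = 0.090842, B_lin = 0.590619
L = 0.2126×R + 0.7152×G + 0.0722×B
L = 0.2126×0.830770 + 0.7152×0.090842 + 0.0722×0.590619
L ≈ 0.284234


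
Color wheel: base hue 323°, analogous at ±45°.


Base hue: 323°
Left analog: (323 - 45) mod 360 = 278°
Right analog: (323 + 45) mod 360 = 8°
Analogous hues = 278° and 8°


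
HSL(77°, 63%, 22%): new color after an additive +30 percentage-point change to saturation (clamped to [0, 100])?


Original S = 63%
Adjustment = +30 percentage points
New S = 63 + (30) = 93
Clamp to [0, 100] → 93
= HSL(77°, 93%, 22%)


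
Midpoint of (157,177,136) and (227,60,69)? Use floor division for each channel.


Midpoint: each channel = ⌊(C₁+C₂)/2⌋
R: ⌊(157+227)/2⌋ = 192
G: ⌊(177+60)/2⌋ = 118
B: ⌊(136+69)/2⌋ = 102
= RGB(192, 118, 102)


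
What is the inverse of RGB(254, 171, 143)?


Invert: (255-R, 255-G, 255-B)
R: 255-254 = 1
G: 255-171 = 84
B: 255-143 = 112
= RGB(1, 84, 112)


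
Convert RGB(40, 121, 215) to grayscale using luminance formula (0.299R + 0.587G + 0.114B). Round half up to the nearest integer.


Gray = 0.299×R + 0.587×G + 0.114×B
Gray = 0.299×40 + 0.587×121 + 0.114×215
Gray = 11.960 + 71.027 + 24.510
Gray = 107.497 → round half up → 107
Gray = 107


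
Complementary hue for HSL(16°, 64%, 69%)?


Complement = opposite side of color wheel = hue + 180°
H' = (16 + 180) mod 360 = 196°
S and L unchanged.
= HSL(196°, 64%, 69%)


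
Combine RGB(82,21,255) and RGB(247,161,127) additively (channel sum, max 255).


Additive: each channel = min(255, C₁+C₂)
R: 82+247 = 329 → 255
G: 21+161 = 182 → 182
B: 255+127 = 382 → 255
= RGB(255, 182, 255)


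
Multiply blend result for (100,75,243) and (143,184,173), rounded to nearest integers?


Multiply: C = A×B/255, rounded to nearest integer
R: 100×143/255 = 14300/255 ≈ 56.078 → 56
G: 75×184/255 = 13800/255 ≈ 54.118 → 54
B: 243×173/255 = 42039/255 ≈ 164.859 → 165
= RGB(56, 54, 165)


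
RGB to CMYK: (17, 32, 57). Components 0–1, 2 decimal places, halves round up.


R'=17/255≈0.0667, G'=32/255≈0.1255, B'=57/255≈0.2235
K = 1 - max(R',G',B') = 1 - 57/255 = 198/255 = 0.77647… → 0.78
(1-R'-K)/(1-K) simplifies to (max-R)/max with max = 57:
C = (57-17)/57 = 40/57 = 0.70175… → 0.70
M = (57-32)/57 = 25/57 = 0.43859… → 0.44
Y = (57-57)/57 = 0/57 = 0 → 0.00
= CMYK(0.70, 0.44, 0.00, 0.78)


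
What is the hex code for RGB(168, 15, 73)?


R = 168 → A8 (hex)
G = 15 → 0F (hex)
B = 73 → 49 (hex)
Hex = #A80F49


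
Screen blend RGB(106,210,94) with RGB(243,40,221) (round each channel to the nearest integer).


Screen: C = 255 - (255-A)×(255-B)/255, rounded to nearest integer
R: 255 - (255-106)×(255-243)/255 = 255 - 1788/255 ≈ 255 - 7.012 = 247.988 → 248
G: 255 - (255-210)×(255-40)/255 = 255 - 9675/255 ≈ 255 - 37.941 = 217.059 → 217
B: 255 - (255-94)×(255-221)/255 = 255 - 5474/255 ≈ 255 - 21.467 = 233.533 → 234
= RGB(248, 217, 234)


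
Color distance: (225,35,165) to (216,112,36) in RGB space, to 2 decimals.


d = √[(R₁-R₂)² + (G₁-G₂)² + (B₁-B₂)²]
d = √[(225-216)² + (35-112)² + (165-36)²]
d = √[81 + 5929 + 16641]
d = √22651
d ≈ 150.50


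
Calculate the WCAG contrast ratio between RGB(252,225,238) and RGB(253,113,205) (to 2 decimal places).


Linearize each sRGB channel c=v/255: c/12.92 if c ≤ 0.04045 else ((c+0.055)/1.055)^2.4
L = 0.2126×R_lin + 0.7152×G_lin + 0.0722×B_lin
Color 1 (252,225,238):
  R=252: 252/255≈0.9882 > 0.04045 → ((0.9882+0.055)/1.055)^2.4 ≈ 0.97345
  G=225: 225/255≈0.8824 > 0.04045 → ((0.8824+0.055)/1.055)^2.4 ≈ 0.75294
  B=238: 238/255≈0.9333 > 0.04045 → ((0.9333+0.055)/1.055)^2.4 ≈ 0.85499
  L1 = 0.2126×0.97345 + 0.7152×0.75294 + 0.0722×0.85499 ≈ 0.80719
Color 2 (253,113,205):
  R=253: 253/255≈0.9922 > 0.04045 → ((0.9922+0.055)/1.055)^2.4 ≈ 0.98225
  G=113: 113/255≈0.4431 > 0.04045 → ((0.4431+0.055)/1.055)^2.4 ≈ 0.16513
  B=205: 205/255≈0.8039 > 0.04045 → ((0.8039+0.055)/1.055)^2.4 ≈ 0.61050
  L2 = 0.2126×0.98225 + 0.7152×0.16513 + 0.0722×0.61050 ≈ 0.37101
Lighter = 0.80719, Darker = 0.37101
Ratio = (L_lighter + 0.05) / (L_darker + 0.05)
Ratio = (0.80719 + 0.05) / (0.37101 + 0.05) = 0.85719 / 0.42101 ≈ 2.0360
Ratio ≈ 2.04:1


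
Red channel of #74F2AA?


Color: #74F2AA
R = 74 = 116
G = F2 = 242
B = AA = 170
Red = 116


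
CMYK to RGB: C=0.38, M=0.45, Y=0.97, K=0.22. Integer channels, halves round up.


R = 255 × (1-C) × (1-K) = 255 × 0.62 × 0.78 = 123.318 → 123
G = 255 × (1-M) × (1-K) = 255 × 0.55 × 0.78 = 109.395 → 109
B = 255 × (1-Y) × (1-K) = 255 × 0.03 × 0.78 = 5.967 → 6
= RGB(123, 109, 6)


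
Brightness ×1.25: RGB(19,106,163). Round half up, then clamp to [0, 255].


Multiply each channel by 1.25, round half up, clamp to [0, 255]
R: 19×1.25 = 23.75 → round → 24
G: 106×1.25 = 132.5 → round → 133
B: 163×1.25 = 203.75 → round → 204
= RGB(24, 133, 204)


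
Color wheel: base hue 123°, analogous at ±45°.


Base hue: 123°
Left analog: (123 - 45) mod 360 = 78°
Right analog: (123 + 45) mod 360 = 168°
Analogous hues = 78° and 168°


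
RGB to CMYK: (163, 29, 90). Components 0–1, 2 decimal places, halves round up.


R'=163/255≈0.6392, G'=29/255≈0.1137, B'=90/255≈0.3529
K = 1 - max(R',G',B') = 1 - 163/255 = 92/255 = 0.36078… → 0.36
(1-R'-K)/(1-K) simplifies to (max-R)/max with max = 163:
C = (163-163)/163 = 0/163 = 0 → 0.00
M = (163-29)/163 = 134/163 = 0.82208… → 0.82
Y = (163-90)/163 = 73/163 = 0.44785… → 0.45
= CMYK(0.00, 0.82, 0.45, 0.36)


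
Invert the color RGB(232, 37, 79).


Invert: (255-R, 255-G, 255-B)
R: 255-232 = 23
G: 255-37 = 218
B: 255-79 = 176
= RGB(23, 218, 176)


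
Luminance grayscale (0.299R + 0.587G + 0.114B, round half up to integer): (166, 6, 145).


Gray = 0.299×R + 0.587×G + 0.114×B
Gray = 0.299×166 + 0.587×6 + 0.114×145
Gray = 49.634 + 3.522 + 16.530
Gray = 69.686 → round half up → 70
Gray = 70


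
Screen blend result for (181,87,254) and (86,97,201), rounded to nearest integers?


Screen: C = 255 - (255-A)×(255-B)/255, rounded to nearest integer
R: 255 - (255-181)×(255-86)/255 = 255 - 12506/255 ≈ 255 - 49.043 = 205.957 → 206
G: 255 - (255-87)×(255-97)/255 = 255 - 26544/255 ≈ 255 - 104.094 = 150.906 → 151
B: 255 - (255-254)×(255-201)/255 = 255 - 54/255 ≈ 255 - 0.212 = 254.788 → 255
= RGB(206, 151, 255)


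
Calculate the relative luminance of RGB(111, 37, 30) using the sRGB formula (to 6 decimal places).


Linearize each channel (sRGB transfer function): c = v/255; c_lin = c/12.92 if c ≤ 0.04045, else ((c+0.055)/1.055)^2.4
  R: 111/255 ≈ 0.435294 > 0.04045 → ((0.435294+0.055)/1.055)^2.4 ≈ 0.158961
  G: 37/255 ≈ 0.145098 > 0.04045 → ((0.145098+0.055)/1.055)^2.4 ≈ 0.018500
  B: 30/255 ≈ 0.117647 > 0.04045 → ((0.117647+0.055)/1.055)^2.4 ≈ 0.012983
R_lin = 0.158961, G_lin = 0.018500, B_lin = 0.012983
L = 0.2126×R + 0.7152×G + 0.0722×B
L = 0.2126×0.158961 + 0.7152×0.018500 + 0.0722×0.012983
L ≈ 0.047964


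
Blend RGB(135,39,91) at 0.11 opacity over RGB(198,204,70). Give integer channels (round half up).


C = α×F + (1-α)×B, with 1-α = 0.89
R: 0.11×135 + 0.89×198 = 14.85 + 176.22 = 191.07 → 191
G: 0.11×39 + 0.89×204 = 4.29 + 181.56 = 185.85 → 186
B: 0.11×91 + 0.89×70 = 10.01 + 62.30 = 72.31 → 72
= RGB(191, 186, 72)


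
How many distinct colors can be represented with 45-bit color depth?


Colors = 2^bits = 2^45
= 35,184,372,088,832 colors


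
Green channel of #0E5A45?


Color: #0E5A45
R = 0E = 14
G = 5A = 90
B = 45 = 69
Green = 90


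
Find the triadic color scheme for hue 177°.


Triadic: equally spaced at 120° intervals
H1 = 177°
H2 = (177 + 120) mod 360 = 297°
H3 = (177 + 240) mod 360 = 57°
Triadic = 177°, 297°, 57°


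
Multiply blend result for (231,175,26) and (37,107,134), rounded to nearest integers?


Multiply: C = A×B/255, rounded to nearest integer
R: 231×37/255 = 8547/255 ≈ 33.518 → 34
G: 175×107/255 = 18725/255 ≈ 73.431 → 73
B: 26×134/255 = 3484/255 ≈ 13.663 → 14
= RGB(34, 73, 14)


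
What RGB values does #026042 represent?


02 → 2 (R)
60 → 96 (G)
42 → 66 (B)
= RGB(2, 96, 66)


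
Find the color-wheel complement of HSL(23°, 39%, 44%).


Complement = opposite side of color wheel = hue + 180°
H' = (23 + 180) mod 360 = 203°
S and L unchanged.
= HSL(203°, 39%, 44%)


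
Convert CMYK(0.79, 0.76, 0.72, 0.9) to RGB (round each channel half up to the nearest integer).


R = 255 × (1-C) × (1-K) = 255 × 0.21 × 0.10 = 5.355 → 5
G = 255 × (1-M) × (1-K) = 255 × 0.24 × 0.10 = 6.12 → 6
B = 255 × (1-Y) × (1-K) = 255 × 0.28 × 0.10 = 7.14 → 7
= RGB(5, 6, 7)


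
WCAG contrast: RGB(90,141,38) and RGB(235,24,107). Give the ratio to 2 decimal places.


Linearize each sRGB channel c=v/255: c/12.92 if c ≤ 0.04045 else ((c+0.055)/1.055)^2.4
L = 0.2126×R_lin + 0.7152×G_lin + 0.0722×B_lin
Color 1 (90,141,38):
  R=90: 90/255≈0.3529 > 0.04045 → ((0.3529+0.055)/1.055)^2.4 ≈ 0.10224
  G=141: 141/255≈0.5529 > 0.04045 → ((0.5529+0.055)/1.055)^2.4 ≈ 0.26636
  B=38: 38/255≈0.1490 > 0.04045 → ((0.1490+0.055)/1.055)^2.4 ≈ 0.01938
  L1 = 0.2126×0.10224 + 0.7152×0.26636 + 0.0722×0.01938 ≈ 0.21363
Color 2 (235,24,107):
  R=235: 235/255≈0.9216 > 0.04045 → ((0.9216+0.055)/1.055)^2.4 ≈ 0.83077
  G=24: 24/255≈0.0941 > 0.04045 → ((0.0941+0.055)/1.055)^2.4 ≈ 0.00913
  B=107: 107/255≈0.4196 > 0.04045 → ((0.4196+0.055)/1.055)^2.4 ≈ 0.14703
  L2 = 0.2126×0.83077 + 0.7152×0.00913 + 0.0722×0.14703 ≈ 0.19377
Lighter = 0.21363, Darker = 0.19377
Ratio = (L_lighter + 0.05) / (L_darker + 0.05)
Ratio = (0.21363 + 0.05) / (0.19377 + 0.05) = 0.26363 / 0.24377 ≈ 1.0815
Ratio ≈ 1.08:1


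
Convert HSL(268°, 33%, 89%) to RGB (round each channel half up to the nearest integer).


H=268°, S=0.33, L=0.89
C = (1-|2L-1|)×S = (1-|0.78|)×0.33 = 0.0726
H' = H/60 = 268/60 ≈ 4.4667; X = C×(1-|H' mod 2 - 1|) = 0.03388
m = L - C/2 = 0.89 - 0.0363 = 0.8537
Sector ⌊H'⌋ = 4 → (R',G',B') = (0.03388, 0.0, 0.0726)
RGB = ((R'+m)×255, (G'+m)×255, (B'+m)×255) = (226.3329, 217.6935, 236.2065)
Round half up → RGB(226, 218, 236)


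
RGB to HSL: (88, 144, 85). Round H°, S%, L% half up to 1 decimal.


Normalize: R'=88/255≈0.3451, G'=144/255≈0.5647, B'=85/255≈0.3333
Max=144/255, Min=85/255, Δ=Max-Min=59/255
L = (Max+Min)/2 = (144+85)/510 = 229/510 = 0.44901… → L = 44.9%
L ≤ 0.5 → S = Δ/(Max+Min) = 59/(144+85) = 59/229 = 0.25764… → S = 25.8%
(the 1/255 factors cancel in S and H, so raw channel differences can be used)
Max is G' → H = 60 × ((B-R)/Δ + 2) = 60 × ((85-88)/59 + 2)
  -3/59 + 2 = -0.0508… + 2 = 1.9491…
  H = 60 × 1.9491… = 116.949…° → H = 116.9°
= HSL(116.9°, 25.8%, 44.9%)


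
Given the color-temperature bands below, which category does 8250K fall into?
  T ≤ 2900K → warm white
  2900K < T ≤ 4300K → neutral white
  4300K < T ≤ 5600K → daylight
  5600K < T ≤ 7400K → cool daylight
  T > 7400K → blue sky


Temperature: 8250K
8250K > 7400K → blue sky
Classification: blue sky


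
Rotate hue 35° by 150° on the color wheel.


New hue = (H + rotation) mod 360
New hue = (35 + 150) mod 360
= 185 mod 360
= 185°


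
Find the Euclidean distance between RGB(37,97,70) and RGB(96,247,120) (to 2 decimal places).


d = √[(R₁-R₂)² + (G₁-G₂)² + (B₁-B₂)²]
d = √[(37-96)² + (97-247)² + (70-120)²]
d = √[3481 + 22500 + 2500]
d = √28481
d ≈ 168.76


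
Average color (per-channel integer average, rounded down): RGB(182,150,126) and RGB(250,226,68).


Midpoint: each channel = ⌊(C₁+C₂)/2⌋
R: ⌊(182+250)/2⌋ = 216
G: ⌊(150+226)/2⌋ = 188
B: ⌊(126+68)/2⌋ = 97
= RGB(216, 188, 97)


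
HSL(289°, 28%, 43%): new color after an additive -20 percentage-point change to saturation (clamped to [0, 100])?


Original S = 28%
Adjustment = -20 percentage points
New S = 28 + (-20) = 8
Clamp to [0, 100] → 8
= HSL(289°, 8%, 43%)


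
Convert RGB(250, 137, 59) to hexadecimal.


R = 250 → FA (hex)
G = 137 → 89 (hex)
B = 59 → 3B (hex)
Hex = #FA893B


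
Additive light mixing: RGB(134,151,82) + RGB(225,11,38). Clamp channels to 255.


Additive: each channel = min(255, C₁+C₂)
R: 134+225 = 359 → 255
G: 151+11 = 162 → 162
B: 82+38 = 120 → 120
= RGB(255, 162, 120)


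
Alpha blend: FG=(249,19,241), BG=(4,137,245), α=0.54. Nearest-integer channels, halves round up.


C = α×F + (1-α)×B, with 1-α = 0.46
R: 0.54×249 + 0.46×4 = 134.46 + 1.84 = 136.30 → 136
G: 0.54×19 + 0.46×137 = 10.26 + 63.02 = 73.28 → 73
B: 0.54×241 + 0.46×245 = 130.14 + 112.70 = 242.84 → 243
= RGB(136, 73, 243)


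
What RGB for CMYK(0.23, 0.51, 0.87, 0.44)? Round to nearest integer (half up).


R = 255 × (1-C) × (1-K) = 255 × 0.77 × 0.56 = 109.956 → 110
G = 255 × (1-M) × (1-K) = 255 × 0.49 × 0.56 = 69.972 → 70
B = 255 × (1-Y) × (1-K) = 255 × 0.13 × 0.56 = 18.564 → 19
= RGB(110, 70, 19)


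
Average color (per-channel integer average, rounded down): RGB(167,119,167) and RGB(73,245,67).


Midpoint: each channel = ⌊(C₁+C₂)/2⌋
R: ⌊(167+73)/2⌋ = 120
G: ⌊(119+245)/2⌋ = 182
B: ⌊(167+67)/2⌋ = 117
= RGB(120, 182, 117)


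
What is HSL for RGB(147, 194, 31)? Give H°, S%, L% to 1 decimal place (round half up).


Normalize: R'=147/255≈0.5765, G'=194/255≈0.7608, B'=31/255≈0.1216
Max=194/255, Min=31/255, Δ=Max-Min=163/255
L = (Max+Min)/2 = (194+31)/510 = 225/510 = 0.44117… → L = 44.1%
L ≤ 0.5 → S = Δ/(Max+Min) = 163/(194+31) = 163/225 = 0.72444… → S = 72.4%
(the 1/255 factors cancel in S and H, so raw channel differences can be used)
Max is G' → H = 60 × ((B-R)/Δ + 2) = 60 × ((31-147)/163 + 2)
  -116/163 + 2 = -0.7116… + 2 = 1.2883…
  H = 60 × 1.2883… = 77.300…° → H = 77.3°
= HSL(77.3°, 72.4%, 44.1%)


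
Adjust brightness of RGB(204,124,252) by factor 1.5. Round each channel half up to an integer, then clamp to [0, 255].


Multiply each channel by 1.5, round half up, clamp to [0, 255]
R: 204×1.5 = 306 → clamp → 255
G: 124×1.5 = 186
B: 252×1.5 = 378 → clamp → 255
= RGB(255, 186, 255)


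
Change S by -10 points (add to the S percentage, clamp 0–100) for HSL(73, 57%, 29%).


Original S = 57%
Adjustment = -10 percentage points
New S = 57 + (-10) = 47
Clamp to [0, 100] → 47
= HSL(73°, 47%, 29%)


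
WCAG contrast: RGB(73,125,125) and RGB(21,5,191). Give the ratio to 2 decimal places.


Linearize each sRGB channel c=v/255: c/12.92 if c ≤ 0.04045 else ((c+0.055)/1.055)^2.4
L = 0.2126×R_lin + 0.7152×G_lin + 0.0722×B_lin
Color 1 (73,125,125):
  R=73: 73/255≈0.2863 > 0.04045 → ((0.2863+0.055)/1.055)^2.4 ≈ 0.06663
  G=125: 125/255≈0.4902 > 0.04045 → ((0.4902+0.055)/1.055)^2.4 ≈ 0.20508
  B=125: 125/255≈0.4902 > 0.04045 → ((0.4902+0.055)/1.055)^2.4 ≈ 0.20508
  L1 = 0.2126×0.06663 + 0.7152×0.20508 + 0.0722×0.20508 ≈ 0.17564
Color 2 (21,5,191):
  R=21: 21/255≈0.0824 > 0.04045 → ((0.0824+0.055)/1.055)^2.4 ≈ 0.00750
  G=5: 5/255≈0.0196 ≤ 0.04045 → 0.0196/12.92 ≈ 0.00152
  B=191: 191/255≈0.7490 > 0.04045 → ((0.7490+0.055)/1.055)^2.4 ≈ 0.52100
  L2 = 0.2126×0.00750 + 0.7152×0.00152 + 0.0722×0.52100 ≈ 0.04030
Lighter = 0.17564, Darker = 0.04030
Ratio = (L_lighter + 0.05) / (L_darker + 0.05)
Ratio = (0.17564 + 0.05) / (0.04030 + 0.05) = 0.22564 / 0.09030 ≈ 2.4989
Ratio ≈ 2.50:1


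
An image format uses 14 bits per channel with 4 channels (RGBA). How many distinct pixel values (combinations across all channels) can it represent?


Total bits = 14 bits/channel × 4 channels = 56 bits
Distinct pixel values = 2^56
= 72,057,594,037,927,936 pixel values


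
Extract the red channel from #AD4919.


Color: #AD4919
R = AD = 173
G = 49 = 73
B = 19 = 25
Red = 173


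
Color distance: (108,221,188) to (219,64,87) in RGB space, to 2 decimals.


d = √[(R₁-R₂)² + (G₁-G₂)² + (B₁-B₂)²]
d = √[(108-219)² + (221-64)² + (188-87)²]
d = √[12321 + 24649 + 10201]
d = √47171
d ≈ 217.19


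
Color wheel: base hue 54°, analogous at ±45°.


Base hue: 54°
Left analog: (54 - 45) mod 360 = 9°
Right analog: (54 + 45) mod 360 = 99°
Analogous hues = 9° and 99°


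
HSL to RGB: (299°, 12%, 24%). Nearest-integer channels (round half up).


H=299°, S=0.12, L=0.24
C = (1-|2L-1|)×S = (1-|-0.52|)×0.12 = 0.0576
H' = H/60 = 299/60 ≈ 4.9833; X = C×(1-|H' mod 2 - 1|) = 0.05664
m = L - C/2 = 0.24 - 0.0288 = 0.2112
Sector ⌊H'⌋ = 4 → (R',G',B') = (0.05664, 0.0, 0.0576)
RGB = ((R'+m)×255, (G'+m)×255, (B'+m)×255) = (68.2992, 53.856, 68.544)
Round half up → RGB(68, 54, 69)


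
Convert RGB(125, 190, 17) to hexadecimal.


R = 125 → 7D (hex)
G = 190 → BE (hex)
B = 17 → 11 (hex)
Hex = #7DBE11


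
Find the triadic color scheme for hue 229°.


Triadic: equally spaced at 120° intervals
H1 = 229°
H2 = (229 + 120) mod 360 = 349°
H3 = (229 + 240) mod 360 = 109°
Triadic = 229°, 349°, 109°


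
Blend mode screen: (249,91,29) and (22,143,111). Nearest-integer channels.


Screen: C = 255 - (255-A)×(255-B)/255, rounded to nearest integer
R: 255 - (255-249)×(255-22)/255 = 255 - 1398/255 ≈ 255 - 5.482 = 249.518 → 250
G: 255 - (255-91)×(255-143)/255 = 255 - 18368/255 ≈ 255 - 72.031 = 182.969 → 183
B: 255 - (255-29)×(255-111)/255 = 255 - 32544/255 ≈ 255 - 127.624 = 127.376 → 127
= RGB(250, 183, 127)


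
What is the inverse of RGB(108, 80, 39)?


Invert: (255-R, 255-G, 255-B)
R: 255-108 = 147
G: 255-80 = 175
B: 255-39 = 216
= RGB(147, 175, 216)


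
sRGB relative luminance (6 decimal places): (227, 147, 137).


Linearize each channel (sRGB transfer function): c = v/255; c_lin = c/12.92 if c ≤ 0.04045, else ((c+0.055)/1.055)^2.4
  R: 227/255 ≈ 0.890196 > 0.04045 → ((0.890196+0.055)/1.055)^2.4 ≈ 0.768151
  G: 147/255 ≈ 0.576471 > 0.04045 → ((0.576471+0.055)/1.055)^2.4 ≈ 0.291771
  B: 137/255 ≈ 0.537255 > 0.04045 → ((0.537255+0.055)/1.055)^2.4 ≈ 0.250158
R_lin = 0.768151, G_lin = 0.291771, B_lin = 0.250158
L = 0.2126×R + 0.7152×G + 0.0722×B
L = 0.2126×0.768151 + 0.7152×0.291771 + 0.0722×0.250158
L ≈ 0.390045


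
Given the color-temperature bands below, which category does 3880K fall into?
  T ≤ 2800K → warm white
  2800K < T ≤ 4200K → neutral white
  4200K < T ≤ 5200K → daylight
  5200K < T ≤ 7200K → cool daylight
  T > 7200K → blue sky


Temperature: 3880K
2800K < 3880K ≤ 4200K → neutral white
Classification: neutral white


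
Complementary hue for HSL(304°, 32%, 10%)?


Complement = opposite side of color wheel = hue + 180°
H' = (304 + 180) mod 360 = 124°
S and L unchanged.
= HSL(124°, 32%, 10%)


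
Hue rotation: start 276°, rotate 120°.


New hue = (H + rotation) mod 360
New hue = (276 + 120) mod 360
= 396 mod 360
= 36°


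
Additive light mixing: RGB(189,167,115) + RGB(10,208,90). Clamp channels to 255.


Additive: each channel = min(255, C₁+C₂)
R: 189+10 = 199 → 199
G: 167+208 = 375 → 255
B: 115+90 = 205 → 205
= RGB(199, 255, 205)


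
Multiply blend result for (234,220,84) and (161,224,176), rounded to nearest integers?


Multiply: C = A×B/255, rounded to nearest integer
R: 234×161/255 = 37674/255 ≈ 147.741 → 148
G: 220×224/255 = 49280/255 ≈ 193.255 → 193
B: 84×176/255 = 14784/255 ≈ 57.976 → 58
= RGB(148, 193, 58)


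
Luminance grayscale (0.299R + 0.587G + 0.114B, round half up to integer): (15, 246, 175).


Gray = 0.299×R + 0.587×G + 0.114×B
Gray = 0.299×15 + 0.587×246 + 0.114×175
Gray = 4.485 + 144.402 + 19.950
Gray = 168.837 → round half up → 169
Gray = 169


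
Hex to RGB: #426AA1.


42 → 66 (R)
6A → 106 (G)
A1 → 161 (B)
= RGB(66, 106, 161)


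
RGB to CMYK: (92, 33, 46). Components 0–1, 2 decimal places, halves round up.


R'=92/255≈0.3608, G'=33/255≈0.1294, B'=46/255≈0.1804
K = 1 - max(R',G',B') = 1 - 92/255 = 163/255 = 0.63921… → 0.64
(1-R'-K)/(1-K) simplifies to (max-R)/max with max = 92:
C = (92-92)/92 = 0/92 = 0 → 0.00
M = (92-33)/92 = 59/92 = 0.64130… → 0.64
Y = (92-46)/92 = 46/92 = 0.5 → 0.50
= CMYK(0.00, 0.64, 0.50, 0.64)


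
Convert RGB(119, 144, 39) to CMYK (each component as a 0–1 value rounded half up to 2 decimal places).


R'=119/255≈0.4667, G'=144/255≈0.5647, B'=39/255≈0.1529
K = 1 - max(R',G',B') = 1 - 144/255 = 111/255 = 0.43529… → 0.44
(1-R'-K)/(1-K) simplifies to (max-R)/max with max = 144:
C = (144-119)/144 = 25/144 = 0.17361… → 0.17
M = (144-144)/144 = 0/144 = 0 → 0.00
Y = (144-39)/144 = 105/144 = 0.72916… → 0.73
= CMYK(0.17, 0.00, 0.73, 0.44)


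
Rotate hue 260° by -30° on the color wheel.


New hue = (H + rotation) mod 360
New hue = (260 -30) mod 360
= 230 mod 360
= 230°


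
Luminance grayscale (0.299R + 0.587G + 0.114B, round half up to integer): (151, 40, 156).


Gray = 0.299×R + 0.587×G + 0.114×B
Gray = 0.299×151 + 0.587×40 + 0.114×156
Gray = 45.149 + 23.480 + 17.784
Gray = 86.413 → round half up → 86
Gray = 86


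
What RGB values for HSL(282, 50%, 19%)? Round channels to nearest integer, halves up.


H=282°, S=0.50, L=0.19
C = (1-|2L-1|)×S = (1-|-0.62|)×0.50 = 0.19
H' = H/60 = 282/60 ≈ 4.7000; X = C×(1-|H' mod 2 - 1|) = 0.133
m = L - C/2 = 0.19 - 0.095 = 0.095
Sector ⌊H'⌋ = 4 → (R',G',B') = (0.133, 0.0, 0.19)
RGB = ((R'+m)×255, (G'+m)×255, (B'+m)×255) = (58.14, 24.225, 72.675)
Round half up → RGB(58, 24, 73)


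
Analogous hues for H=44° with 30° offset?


Base hue: 44°
Left analog: (44 - 30) mod 360 = 14°
Right analog: (44 + 30) mod 360 = 74°
Analogous hues = 14° and 74°


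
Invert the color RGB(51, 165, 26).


Invert: (255-R, 255-G, 255-B)
R: 255-51 = 204
G: 255-165 = 90
B: 255-26 = 229
= RGB(204, 90, 229)


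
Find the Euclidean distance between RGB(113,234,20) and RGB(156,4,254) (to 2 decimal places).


d = √[(R₁-R₂)² + (G₁-G₂)² + (B₁-B₂)²]
d = √[(113-156)² + (234-4)² + (20-254)²]
d = √[1849 + 52900 + 54756]
d = √109505
d ≈ 330.92


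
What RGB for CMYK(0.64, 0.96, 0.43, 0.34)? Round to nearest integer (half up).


R = 255 × (1-C) × (1-K) = 255 × 0.36 × 0.66 = 60.588 → 61
G = 255 × (1-M) × (1-K) = 255 × 0.04 × 0.66 = 6.732 → 7
B = 255 × (1-Y) × (1-K) = 255 × 0.57 × 0.66 = 95.931 → 96
= RGB(61, 7, 96)


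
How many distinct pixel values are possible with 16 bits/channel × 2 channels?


Total bits = 16 bits/channel × 2 channels = 32 bits
Distinct pixel values = 2^32
= 4,294,967,296 pixel values


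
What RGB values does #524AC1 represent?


52 → 82 (R)
4A → 74 (G)
C1 → 193 (B)
= RGB(82, 74, 193)


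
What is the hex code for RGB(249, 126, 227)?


R = 249 → F9 (hex)
G = 126 → 7E (hex)
B = 227 → E3 (hex)
Hex = #F97EE3


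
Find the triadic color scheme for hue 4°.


Triadic: equally spaced at 120° intervals
H1 = 4°
H2 = (4 + 120) mod 360 = 124°
H3 = (4 + 240) mod 360 = 244°
Triadic = 4°, 124°, 244°


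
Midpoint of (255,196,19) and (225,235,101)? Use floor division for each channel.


Midpoint: each channel = ⌊(C₁+C₂)/2⌋
R: ⌊(255+225)/2⌋ = 240
G: ⌊(196+235)/2⌋ = 215
B: ⌊(19+101)/2⌋ = 60
= RGB(240, 215, 60)


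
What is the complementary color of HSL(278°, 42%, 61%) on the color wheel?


Complement = opposite side of color wheel = hue + 180°
H' = (278 + 180) mod 360 = 98°
S and L unchanged.
= HSL(98°, 42%, 61%)


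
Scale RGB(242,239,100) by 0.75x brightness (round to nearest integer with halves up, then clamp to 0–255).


Multiply each channel by 0.75, round half up, clamp to [0, 255]
R: 242×0.75 = 181.5 → round → 182
G: 239×0.75 = 179.25 → round → 179
B: 100×0.75 = 75
= RGB(182, 179, 75)


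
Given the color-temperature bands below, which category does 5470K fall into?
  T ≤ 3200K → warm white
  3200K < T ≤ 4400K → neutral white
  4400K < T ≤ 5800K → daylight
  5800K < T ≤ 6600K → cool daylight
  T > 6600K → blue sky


Temperature: 5470K
4400K < 5470K ≤ 5800K → daylight
Classification: daylight


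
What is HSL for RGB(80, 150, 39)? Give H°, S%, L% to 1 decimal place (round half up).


Normalize: R'=80/255≈0.3137, G'=150/255≈0.5882, B'=39/255≈0.1529
Max=150/255, Min=39/255, Δ=Max-Min=111/255
L = (Max+Min)/2 = (150+39)/510 = 189/510 = 0.37058… → L = 37.1%
L ≤ 0.5 → S = Δ/(Max+Min) = 111/(150+39) = 111/189 = 0.58730… → S = 58.7%
(the 1/255 factors cancel in S and H, so raw channel differences can be used)
Max is G' → H = 60 × ((B-R)/Δ + 2) = 60 × ((39-80)/111 + 2)
  -41/111 + 2 = -0.3693… + 2 = 1.6306…
  H = 60 × 1.6306… = 97.837…° → H = 97.8°
= HSL(97.8°, 58.7%, 37.1%)


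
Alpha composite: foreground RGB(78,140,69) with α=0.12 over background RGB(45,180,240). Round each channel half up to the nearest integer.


C = α×F + (1-α)×B, with 1-α = 0.88
R: 0.12×78 + 0.88×45 = 9.36 + 39.60 = 48.96 → 49
G: 0.12×140 + 0.88×180 = 16.80 + 158.40 = 175.20 → 175
B: 0.12×69 + 0.88×240 = 8.28 + 211.20 = 219.48 → 219
= RGB(49, 175, 219)


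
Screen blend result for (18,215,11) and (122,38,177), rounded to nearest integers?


Screen: C = 255 - (255-A)×(255-B)/255, rounded to nearest integer
R: 255 - (255-18)×(255-122)/255 = 255 - 31521/255 ≈ 255 - 123.612 = 131.388 → 131
G: 255 - (255-215)×(255-38)/255 = 255 - 8680/255 ≈ 255 - 34.039 = 220.961 → 221
B: 255 - (255-11)×(255-177)/255 = 255 - 19032/255 ≈ 255 - 74.635 = 180.365 → 180
= RGB(131, 221, 180)


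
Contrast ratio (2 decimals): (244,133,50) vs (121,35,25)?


Linearize each sRGB channel c=v/255: c/12.92 if c ≤ 0.04045 else ((c+0.055)/1.055)^2.4
L = 0.2126×R_lin + 0.7152×G_lin + 0.0722×B_lin
Color 1 (244,133,50):
  R=244: 244/255≈0.9569 > 0.04045 → ((0.9569+0.055)/1.055)^2.4 ≈ 0.90466
  G=133: 133/255≈0.5216 > 0.04045 → ((0.5216+0.055)/1.055)^2.4 ≈ 0.23455
  B=50: 50/255≈0.1961 > 0.04045 → ((0.1961+0.055)/1.055)^2.4 ≈ 0.03190
  L1 = 0.2126×0.90466 + 0.7152×0.23455 + 0.0722×0.03190 ≈ 0.36238
Color 2 (121,35,25):
  R=121: 121/255≈0.4745 > 0.04045 → ((0.4745+0.055)/1.055)^2.4 ≈ 0.19120
  G=35: 35/255≈0.1373 > 0.04045 → ((0.1373+0.055)/1.055)^2.4 ≈ 0.01681
  B=25: 25/255≈0.0980 > 0.04045 → ((0.0980+0.055)/1.055)^2.4 ≈ 0.00972
  L2 = 0.2126×0.19120 + 0.7152×0.01681 + 0.0722×0.00972 ≈ 0.05337
Lighter = 0.36238, Darker = 0.05337
Ratio = (L_lighter + 0.05) / (L_darker + 0.05)
Ratio = (0.36238 + 0.05) / (0.05337 + 0.05) = 0.41238 / 0.10337 ≈ 3.9893
Ratio ≈ 3.99:1


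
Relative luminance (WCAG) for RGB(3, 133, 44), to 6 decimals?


Linearize each channel (sRGB transfer function): c = v/255; c_lin = c/12.92 if c ≤ 0.04045, else ((c+0.055)/1.055)^2.4
  R: 3/255 ≈ 0.011765 ≤ 0.04045 → 0.011765/12.92 ≈ 0.000911
  G: 133/255 ≈ 0.521569 > 0.04045 → ((0.521569+0.055)/1.055)^2.4 ≈ 0.234551
  B: 44/255 ≈ 0.172549 > 0.04045 → ((0.172549+0.055)/1.055)^2.4 ≈ 0.025187
R_lin = 0.000911, G_lin = 0.234551, B_lin = 0.025187
L = 0.2126×R + 0.7152×G + 0.0722×B
L = 0.2126×0.000911 + 0.7152×0.234551 + 0.0722×0.025187
L ≈ 0.169763


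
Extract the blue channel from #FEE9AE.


Color: #FEE9AE
R = FE = 254
G = E9 = 233
B = AE = 174
Blue = 174


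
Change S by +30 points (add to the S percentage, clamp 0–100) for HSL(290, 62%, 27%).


Original S = 62%
Adjustment = +30 percentage points
New S = 62 + (30) = 92
Clamp to [0, 100] → 92
= HSL(290°, 92%, 27%)


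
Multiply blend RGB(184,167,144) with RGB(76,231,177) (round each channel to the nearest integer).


Multiply: C = A×B/255, rounded to nearest integer
R: 184×76/255 = 13984/255 ≈ 54.839 → 55
G: 167×231/255 = 38577/255 ≈ 151.282 → 151
B: 144×177/255 = 25488/255 ≈ 99.953 → 100
= RGB(55, 151, 100)


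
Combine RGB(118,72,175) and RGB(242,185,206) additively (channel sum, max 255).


Additive: each channel = min(255, C₁+C₂)
R: 118+242 = 360 → 255
G: 72+185 = 257 → 255
B: 175+206 = 381 → 255
= RGB(255, 255, 255)


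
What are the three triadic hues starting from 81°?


Triadic: equally spaced at 120° intervals
H1 = 81°
H2 = (81 + 120) mod 360 = 201°
H3 = (81 + 240) mod 360 = 321°
Triadic = 81°, 201°, 321°


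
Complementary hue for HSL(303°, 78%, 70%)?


Complement = opposite side of color wheel = hue + 180°
H' = (303 + 180) mod 360 = 123°
S and L unchanged.
= HSL(123°, 78%, 70%)


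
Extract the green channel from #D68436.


Color: #D68436
R = D6 = 214
G = 84 = 132
B = 36 = 54
Green = 132


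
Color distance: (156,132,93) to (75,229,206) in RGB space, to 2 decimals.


d = √[(R₁-R₂)² + (G₁-G₂)² + (B₁-B₂)²]
d = √[(156-75)² + (132-229)² + (93-206)²]
d = √[6561 + 9409 + 12769]
d = √28739
d ≈ 169.53


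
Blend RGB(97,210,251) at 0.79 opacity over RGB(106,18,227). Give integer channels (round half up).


C = α×F + (1-α)×B, with 1-α = 0.21
R: 0.79×97 + 0.21×106 = 76.63 + 22.26 = 98.89 → 99
G: 0.79×210 + 0.21×18 = 165.90 + 3.78 = 169.68 → 170
B: 0.79×251 + 0.21×227 = 198.29 + 47.67 = 245.96 → 246
= RGB(99, 170, 246)


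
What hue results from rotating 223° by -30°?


New hue = (H + rotation) mod 360
New hue = (223 -30) mod 360
= 193 mod 360
= 193°


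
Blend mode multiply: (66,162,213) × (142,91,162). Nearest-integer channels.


Multiply: C = A×B/255, rounded to nearest integer
R: 66×142/255 = 9372/255 ≈ 36.753 → 37
G: 162×91/255 = 14742/255 ≈ 57.812 → 58
B: 213×162/255 = 34506/255 ≈ 135.318 → 135
= RGB(37, 58, 135)


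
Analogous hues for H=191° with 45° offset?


Base hue: 191°
Left analog: (191 - 45) mod 360 = 146°
Right analog: (191 + 45) mod 360 = 236°
Analogous hues = 146° and 236°


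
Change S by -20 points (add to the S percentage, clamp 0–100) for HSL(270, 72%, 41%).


Original S = 72%
Adjustment = -20 percentage points
New S = 72 + (-20) = 52
Clamp to [0, 100] → 52
= HSL(270°, 52%, 41%)


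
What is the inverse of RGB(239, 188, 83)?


Invert: (255-R, 255-G, 255-B)
R: 255-239 = 16
G: 255-188 = 67
B: 255-83 = 172
= RGB(16, 67, 172)


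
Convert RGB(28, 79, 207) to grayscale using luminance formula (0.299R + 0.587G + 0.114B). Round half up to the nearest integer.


Gray = 0.299×R + 0.587×G + 0.114×B
Gray = 0.299×28 + 0.587×79 + 0.114×207
Gray = 8.372 + 46.373 + 23.598
Gray = 78.343 → round half up → 78
Gray = 78


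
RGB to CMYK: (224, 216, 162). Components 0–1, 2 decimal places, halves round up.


R'=224/255≈0.8784, G'=216/255≈0.8471, B'=162/255≈0.6353
K = 1 - max(R',G',B') = 1 - 224/255 = 31/255 = 0.12156… → 0.12
(1-R'-K)/(1-K) simplifies to (max-R)/max with max = 224:
C = (224-224)/224 = 0/224 = 0 → 0.00
M = (224-216)/224 = 8/224 = 0.03571… → 0.04
Y = (224-162)/224 = 62/224 = 0.27678… → 0.28
= CMYK(0.00, 0.04, 0.28, 0.12)


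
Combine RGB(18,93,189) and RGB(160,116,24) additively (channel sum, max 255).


Additive: each channel = min(255, C₁+C₂)
R: 18+160 = 178 → 178
G: 93+116 = 209 → 209
B: 189+24 = 213 → 213
= RGB(178, 209, 213)


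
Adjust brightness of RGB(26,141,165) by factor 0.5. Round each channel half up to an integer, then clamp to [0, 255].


Multiply each channel by 0.5, round half up, clamp to [0, 255]
R: 26×0.5 = 13
G: 141×0.5 = 70.5 → round → 71
B: 165×0.5 = 82.5 → round → 83
= RGB(13, 71, 83)
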